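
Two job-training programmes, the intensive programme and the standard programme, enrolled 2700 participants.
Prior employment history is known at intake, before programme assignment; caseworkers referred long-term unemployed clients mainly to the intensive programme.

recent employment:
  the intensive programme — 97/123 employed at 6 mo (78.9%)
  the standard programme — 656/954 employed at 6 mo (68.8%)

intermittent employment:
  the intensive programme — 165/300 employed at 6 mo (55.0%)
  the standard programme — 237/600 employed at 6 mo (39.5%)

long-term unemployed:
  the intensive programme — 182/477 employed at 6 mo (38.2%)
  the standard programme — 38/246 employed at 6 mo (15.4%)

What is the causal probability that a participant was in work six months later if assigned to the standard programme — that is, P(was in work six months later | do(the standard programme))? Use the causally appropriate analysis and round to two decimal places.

Here prior employment history is a common cause — it drives both which programme a case falls under and the outcome. The crude comparison mixes populations; the stratum-specific rates are the causally relevant ones.
Standardising the standard programme to the population prior employment history mix: 0.399·656/954 + 0.333·237/600 + 0.268·38/246 = 0.447.

0.45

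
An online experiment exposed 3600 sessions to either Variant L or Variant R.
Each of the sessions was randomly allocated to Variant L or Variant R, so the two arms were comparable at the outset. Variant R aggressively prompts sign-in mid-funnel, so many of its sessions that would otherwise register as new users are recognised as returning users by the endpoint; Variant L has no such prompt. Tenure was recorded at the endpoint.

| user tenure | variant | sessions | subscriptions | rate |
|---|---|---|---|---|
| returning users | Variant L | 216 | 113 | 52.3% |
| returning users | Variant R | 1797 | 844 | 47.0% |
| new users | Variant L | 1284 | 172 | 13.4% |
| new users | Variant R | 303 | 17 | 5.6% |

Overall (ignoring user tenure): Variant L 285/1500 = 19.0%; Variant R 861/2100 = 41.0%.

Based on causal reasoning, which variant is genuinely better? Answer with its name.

Variant R

Within every user tenure level Variant L has the higher rate, yet pooled Variant R does — Simpson's reversal.
User tenure here is a post-treatment variable shaped by the variant; conditioning on it would introduce bias rather than remove it. The overall comparison is the causal one.
Pooled: Variant L 19.0% vs Variant R 41.0%; Variant R is higher overall.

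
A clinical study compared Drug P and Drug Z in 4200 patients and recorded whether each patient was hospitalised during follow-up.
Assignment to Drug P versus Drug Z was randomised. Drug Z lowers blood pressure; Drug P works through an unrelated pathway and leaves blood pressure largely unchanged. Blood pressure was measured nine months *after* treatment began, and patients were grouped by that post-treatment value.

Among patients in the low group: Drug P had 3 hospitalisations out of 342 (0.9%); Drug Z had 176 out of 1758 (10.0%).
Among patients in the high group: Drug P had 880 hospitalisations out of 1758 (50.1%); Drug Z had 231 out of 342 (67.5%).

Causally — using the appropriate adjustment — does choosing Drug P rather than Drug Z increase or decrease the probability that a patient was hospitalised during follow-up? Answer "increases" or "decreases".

increases

Because the drug influences blood pressure, blood pressure is a post-treatment mediator, not a confounder. Stratifying on it would bias the estimate; the causal effect is the crude pooled difference.
Pooled: Drug P 42.0% vs Drug Z 19.4%; Drug Z is lower overall.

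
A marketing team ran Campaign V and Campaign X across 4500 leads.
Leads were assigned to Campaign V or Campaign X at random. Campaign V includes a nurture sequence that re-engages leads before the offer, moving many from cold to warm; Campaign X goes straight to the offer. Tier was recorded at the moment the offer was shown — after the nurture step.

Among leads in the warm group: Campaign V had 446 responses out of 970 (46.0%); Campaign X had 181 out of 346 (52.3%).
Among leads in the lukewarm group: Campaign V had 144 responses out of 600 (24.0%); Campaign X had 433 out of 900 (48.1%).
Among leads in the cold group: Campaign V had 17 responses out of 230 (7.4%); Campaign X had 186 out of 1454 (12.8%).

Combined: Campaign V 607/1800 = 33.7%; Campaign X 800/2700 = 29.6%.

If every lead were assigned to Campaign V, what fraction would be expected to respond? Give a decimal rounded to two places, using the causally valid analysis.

0.34

The distribution of engagement tier is itself part of what the campaign does — it is an intermediate outcome. Holding it fixed would remove that part of the effect; the total effect is the pooled difference.
So P(outcome | do(Campaign V)) is just the pooled rate for Campaign V: 607/1800 = 0.337.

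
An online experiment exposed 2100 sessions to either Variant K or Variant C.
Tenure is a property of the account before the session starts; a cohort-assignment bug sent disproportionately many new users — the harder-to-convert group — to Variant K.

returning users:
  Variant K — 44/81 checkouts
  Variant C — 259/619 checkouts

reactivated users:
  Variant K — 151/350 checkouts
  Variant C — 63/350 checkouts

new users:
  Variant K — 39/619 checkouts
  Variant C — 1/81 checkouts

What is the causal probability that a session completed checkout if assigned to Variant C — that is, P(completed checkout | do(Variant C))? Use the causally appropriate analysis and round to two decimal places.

Variant K is higher inside every user tenure stratum but Variant C is higher in aggregate. Whether to stratify depends on how user tenure relates to the variant.
The imbalance in user tenure arose from how sessions were allocated, not from anything the variant did; and user tenure independently affects the outcome. The pooled gap is confounded — condition on user tenure.
Standardising Variant C to the population user tenure mix: 0.333·259/619 + 0.333·63/350 + 0.333·1/81 = 0.204.

0.20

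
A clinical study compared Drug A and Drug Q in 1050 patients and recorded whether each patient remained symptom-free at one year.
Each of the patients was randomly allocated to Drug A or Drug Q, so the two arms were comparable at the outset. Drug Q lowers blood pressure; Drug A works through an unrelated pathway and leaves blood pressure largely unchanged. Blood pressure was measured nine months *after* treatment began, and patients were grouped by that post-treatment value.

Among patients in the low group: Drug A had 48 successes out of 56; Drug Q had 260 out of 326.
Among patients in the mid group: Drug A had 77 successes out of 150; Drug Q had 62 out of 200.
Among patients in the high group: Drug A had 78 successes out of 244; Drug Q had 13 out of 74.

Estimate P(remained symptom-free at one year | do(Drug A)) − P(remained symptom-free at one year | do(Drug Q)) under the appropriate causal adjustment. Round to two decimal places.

-0.11

The stratified and pooled comparisons disagree (Drug A wins within each blood pressure; Drug Q wins overall), so the answer turns on the causal role of blood pressure.
Blood pressure is downstream of the drug. One should not condition on a consequence of treatment, so the overall rates are the right comparison.
The causal difference is the pooled difference: 0.451 − 0.558 = -0.107.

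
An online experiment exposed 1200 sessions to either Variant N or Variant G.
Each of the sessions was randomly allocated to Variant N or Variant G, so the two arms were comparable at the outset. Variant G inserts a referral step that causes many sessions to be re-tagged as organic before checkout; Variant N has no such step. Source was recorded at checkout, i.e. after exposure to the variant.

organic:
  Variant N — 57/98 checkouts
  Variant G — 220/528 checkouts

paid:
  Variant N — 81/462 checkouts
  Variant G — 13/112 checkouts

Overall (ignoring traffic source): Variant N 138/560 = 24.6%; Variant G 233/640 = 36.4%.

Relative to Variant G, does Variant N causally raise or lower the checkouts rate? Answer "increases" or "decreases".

decreases

The traffic source-specific comparison favours Variant N throughout, but the pooled figures favour Variant G. The question is whether to condition on traffic source.
Traffic source is downstream of the variant. One should not condition on a consequence of treatment, so the overall rates are the right comparison.
Pooled: Variant N 24.6% vs Variant G 36.4%; Variant G is higher overall.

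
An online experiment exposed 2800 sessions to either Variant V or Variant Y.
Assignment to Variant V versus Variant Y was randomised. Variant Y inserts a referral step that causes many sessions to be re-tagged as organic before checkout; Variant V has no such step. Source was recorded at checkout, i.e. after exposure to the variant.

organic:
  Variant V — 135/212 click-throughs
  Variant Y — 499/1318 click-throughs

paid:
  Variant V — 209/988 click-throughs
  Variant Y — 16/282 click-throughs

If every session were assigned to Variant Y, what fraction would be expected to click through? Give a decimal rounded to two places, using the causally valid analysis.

0.32

The stratified and pooled comparisons disagree (Variant V wins within each traffic source; Variant Y wins overall), so the answer turns on the causal role of traffic source.
Traffic source is recorded after the variant and is itself shifted by it — it sits on the causal path from variant to outcome. Conditioning on a mediator would strip out part of the effect we want; the pooled comparison gives the total causal effect.
So P(outcome | do(Variant Y)) is just the pooled rate for Variant Y: 515/1600 = 0.322.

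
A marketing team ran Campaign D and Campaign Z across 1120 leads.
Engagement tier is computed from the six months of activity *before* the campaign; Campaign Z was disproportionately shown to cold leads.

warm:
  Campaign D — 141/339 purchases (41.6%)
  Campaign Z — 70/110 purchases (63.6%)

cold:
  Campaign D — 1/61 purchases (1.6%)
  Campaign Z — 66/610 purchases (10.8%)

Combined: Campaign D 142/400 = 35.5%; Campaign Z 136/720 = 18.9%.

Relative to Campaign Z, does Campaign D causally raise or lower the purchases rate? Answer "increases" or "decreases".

Engagement tier is set before the campaign has any effect — it is not caused by the campaign — and it independently drives the outcome. That makes it a confounder, so the causal comparison is within engagement tier levels.
Within each level — warm: 41.6% vs 63.6%; cold: 1.6% vs 10.8% — Campaign Z is higher every time.

decreases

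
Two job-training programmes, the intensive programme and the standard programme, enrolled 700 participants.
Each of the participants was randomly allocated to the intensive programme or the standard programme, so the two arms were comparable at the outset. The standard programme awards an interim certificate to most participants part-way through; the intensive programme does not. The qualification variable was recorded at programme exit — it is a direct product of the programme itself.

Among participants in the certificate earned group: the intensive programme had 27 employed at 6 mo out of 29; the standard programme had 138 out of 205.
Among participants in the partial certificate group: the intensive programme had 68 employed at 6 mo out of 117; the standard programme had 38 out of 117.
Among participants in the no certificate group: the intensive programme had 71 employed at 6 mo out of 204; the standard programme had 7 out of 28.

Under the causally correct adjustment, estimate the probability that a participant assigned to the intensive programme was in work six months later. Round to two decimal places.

0.47

Qualification attained during the programme is recorded after the programme and is itself shifted by it — it sits on the causal path from programme to outcome. Conditioning on a mediator would strip out part of the effect we want; the pooled comparison gives the total causal effect.
So P(outcome | do(the intensive programme)) is just the pooled rate for the intensive programme: 166/350 = 0.474.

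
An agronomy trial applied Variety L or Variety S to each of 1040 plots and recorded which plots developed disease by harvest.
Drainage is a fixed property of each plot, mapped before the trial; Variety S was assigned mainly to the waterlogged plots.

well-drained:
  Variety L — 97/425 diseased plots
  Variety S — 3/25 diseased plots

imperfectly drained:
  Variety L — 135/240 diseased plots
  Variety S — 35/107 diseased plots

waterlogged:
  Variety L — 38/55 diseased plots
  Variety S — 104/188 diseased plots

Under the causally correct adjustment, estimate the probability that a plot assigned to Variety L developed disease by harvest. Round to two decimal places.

The field drainage-specific comparison favours Variety S throughout, but the pooled figures favour Variety L. The question is whether to condition on field drainage.
Field drainage differs across varietys for reasons unrelated to any effect of the variety itself, and it separately predicts the outcome — a classic confounder. We must compare within field drainage levels.
Standardising Variety L to the population field drainage mix: 0.433·97/425 + 0.334·135/240 + 0.234·38/55 = 0.448.

0.45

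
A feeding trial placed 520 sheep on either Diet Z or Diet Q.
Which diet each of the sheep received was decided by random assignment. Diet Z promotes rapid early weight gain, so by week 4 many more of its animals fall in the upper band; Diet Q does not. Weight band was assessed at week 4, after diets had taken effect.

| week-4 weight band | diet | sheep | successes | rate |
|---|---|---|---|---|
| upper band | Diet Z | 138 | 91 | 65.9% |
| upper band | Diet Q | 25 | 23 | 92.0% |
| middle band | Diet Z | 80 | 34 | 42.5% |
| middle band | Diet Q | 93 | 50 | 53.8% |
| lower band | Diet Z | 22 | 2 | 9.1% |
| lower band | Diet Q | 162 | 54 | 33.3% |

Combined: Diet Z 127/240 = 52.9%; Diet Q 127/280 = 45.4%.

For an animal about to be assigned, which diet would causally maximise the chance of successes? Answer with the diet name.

Diet Z

The distribution of week-4 weight band is itself part of what the diet does — it is an intermediate outcome. Holding it fixed would remove that part of the effect; the total effect is the pooled difference.
Pooled: Diet Z 52.9% vs Diet Q 45.4%; Diet Z is higher overall.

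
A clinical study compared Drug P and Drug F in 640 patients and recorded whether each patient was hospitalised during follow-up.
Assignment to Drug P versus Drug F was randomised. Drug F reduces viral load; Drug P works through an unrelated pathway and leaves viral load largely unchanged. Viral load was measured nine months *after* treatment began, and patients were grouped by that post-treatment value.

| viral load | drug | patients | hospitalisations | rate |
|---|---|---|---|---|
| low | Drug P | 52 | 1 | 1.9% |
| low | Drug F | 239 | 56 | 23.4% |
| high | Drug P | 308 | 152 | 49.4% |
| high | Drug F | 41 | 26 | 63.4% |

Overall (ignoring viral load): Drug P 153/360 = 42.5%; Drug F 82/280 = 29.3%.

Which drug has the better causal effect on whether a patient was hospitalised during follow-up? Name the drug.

Within every viral load level Drug P has the lower rate, yet pooled Drug F does — Simpson's reversal.
The distribution of viral load is itself part of what the drug does — it is an intermediate outcome. Holding it fixed would remove that part of the effect; the total effect is the pooled difference.
Pooled: Drug P 42.5% vs Drug F 29.3%; Drug F is lower overall.

Drug F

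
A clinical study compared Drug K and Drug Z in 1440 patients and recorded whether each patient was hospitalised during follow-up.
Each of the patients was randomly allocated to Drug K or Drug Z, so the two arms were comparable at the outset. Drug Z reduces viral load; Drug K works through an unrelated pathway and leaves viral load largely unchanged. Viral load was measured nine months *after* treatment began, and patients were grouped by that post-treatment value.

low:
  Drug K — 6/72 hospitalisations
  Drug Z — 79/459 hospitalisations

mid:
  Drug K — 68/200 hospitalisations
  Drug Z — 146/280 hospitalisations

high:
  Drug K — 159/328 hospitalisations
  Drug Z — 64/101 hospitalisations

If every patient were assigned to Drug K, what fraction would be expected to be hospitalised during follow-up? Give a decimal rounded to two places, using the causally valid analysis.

Drug K is lower inside every viral load stratum but Drug Z is lower in aggregate. Whether to stratify depends on how viral load relates to the drug.
The distribution of viral load is itself part of what the drug does — it is an intermediate outcome. Holding it fixed would remove that part of the effect; the total effect is the pooled difference.
So P(outcome | do(Drug K)) is just the pooled rate for Drug K: 233/600 = 0.388.

0.39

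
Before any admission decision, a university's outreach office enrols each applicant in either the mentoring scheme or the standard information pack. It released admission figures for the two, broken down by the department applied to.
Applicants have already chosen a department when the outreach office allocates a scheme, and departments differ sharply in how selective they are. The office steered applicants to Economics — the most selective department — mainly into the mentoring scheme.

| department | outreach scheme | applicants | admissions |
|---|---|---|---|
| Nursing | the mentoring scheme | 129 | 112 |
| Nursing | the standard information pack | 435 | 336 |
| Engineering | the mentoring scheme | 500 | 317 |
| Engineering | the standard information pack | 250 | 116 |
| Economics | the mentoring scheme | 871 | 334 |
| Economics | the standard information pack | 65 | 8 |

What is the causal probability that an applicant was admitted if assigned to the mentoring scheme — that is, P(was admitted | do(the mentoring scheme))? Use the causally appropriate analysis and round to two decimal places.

0.59

Nothing the outreach scheme does changes department; the imbalance is an allocation artefact. With department also predicting the outcome, the pooled figure is confounded, and the within-stratum comparison is the causal one.
Standardising the mentoring scheme to the population department mix: 0.251·112/129 + 0.333·317/500 + 0.416·334/871 = 0.588.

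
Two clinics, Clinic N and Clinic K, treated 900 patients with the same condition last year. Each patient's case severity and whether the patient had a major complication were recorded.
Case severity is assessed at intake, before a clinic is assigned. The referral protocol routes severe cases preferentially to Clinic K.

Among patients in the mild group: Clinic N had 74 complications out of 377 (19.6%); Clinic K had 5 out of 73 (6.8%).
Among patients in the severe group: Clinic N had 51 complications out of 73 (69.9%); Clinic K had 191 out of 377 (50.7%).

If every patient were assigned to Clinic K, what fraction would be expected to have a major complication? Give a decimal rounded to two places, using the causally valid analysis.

Case severity differs across clinics for reasons unrelated to any effect of the clinic itself, and it separately predicts the outcome — a classic confounder. We must compare within case severity levels.
Standardising Clinic K to the population case severity mix: 0.500·5/73 + 0.500·191/377 = 0.288.

0.29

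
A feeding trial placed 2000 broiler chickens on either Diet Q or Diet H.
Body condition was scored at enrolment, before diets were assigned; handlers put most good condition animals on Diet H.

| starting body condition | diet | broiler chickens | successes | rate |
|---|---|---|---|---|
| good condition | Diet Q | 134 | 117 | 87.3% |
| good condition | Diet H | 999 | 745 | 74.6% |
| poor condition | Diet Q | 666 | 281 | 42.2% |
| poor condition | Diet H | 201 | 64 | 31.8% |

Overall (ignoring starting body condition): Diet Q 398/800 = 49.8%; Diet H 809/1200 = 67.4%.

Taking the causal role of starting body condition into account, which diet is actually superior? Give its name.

Within every starting body condition level Diet Q has the higher rate, yet pooled Diet H does — Simpson's reversal.
Here starting body condition is a common cause — it drives both which diet a case falls under and the outcome. The crude comparison mixes populations; the stratum-specific rates are the causally relevant ones.
Within each level — good condition: 87.3% vs 74.6%; poor condition: 42.2% vs 31.8% — Diet Q is higher every time.

Diet Q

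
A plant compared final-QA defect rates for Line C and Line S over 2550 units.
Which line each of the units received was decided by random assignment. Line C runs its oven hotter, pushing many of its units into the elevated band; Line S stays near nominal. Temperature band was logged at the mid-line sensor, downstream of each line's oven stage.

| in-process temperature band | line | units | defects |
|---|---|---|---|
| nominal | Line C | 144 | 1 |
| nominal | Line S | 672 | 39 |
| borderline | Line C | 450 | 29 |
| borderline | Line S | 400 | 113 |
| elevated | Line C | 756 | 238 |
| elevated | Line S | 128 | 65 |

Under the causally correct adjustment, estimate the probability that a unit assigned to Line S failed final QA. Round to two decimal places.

The stratified and pooled comparisons disagree (Line C wins within each in-process temperature band; Line S wins overall), so the answer turns on the causal role of in-process temperature band.
In-process temperature band is downstream of the line. One should not condition on a consequence of treatment, so the overall rates are the right comparison.
So P(outcome | do(Line S)) is just the pooled rate for Line S: 217/1200 = 0.181.

0.18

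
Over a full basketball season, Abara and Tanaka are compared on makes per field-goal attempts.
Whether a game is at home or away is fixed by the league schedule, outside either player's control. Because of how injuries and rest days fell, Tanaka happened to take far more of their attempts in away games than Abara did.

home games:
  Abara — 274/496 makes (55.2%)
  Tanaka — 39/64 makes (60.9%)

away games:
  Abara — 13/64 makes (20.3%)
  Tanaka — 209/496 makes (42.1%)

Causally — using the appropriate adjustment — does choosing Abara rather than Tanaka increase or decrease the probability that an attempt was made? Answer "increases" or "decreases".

decreases

The game venue-specific comparison favours Tanaka throughout, but the pooled figures favour Abara. The question is whether to condition on game venue.
Game venue satisfies the back-door criterion: it is not a descendant of the player, and it blocks the spurious path from player to outcome. Adjusting for it (i.e., using the within-game venue rates) gives the causal effect.
Within each level — home games: 55.2% vs 60.9%; away games: 20.3% vs 42.1% — Tanaka is higher every time.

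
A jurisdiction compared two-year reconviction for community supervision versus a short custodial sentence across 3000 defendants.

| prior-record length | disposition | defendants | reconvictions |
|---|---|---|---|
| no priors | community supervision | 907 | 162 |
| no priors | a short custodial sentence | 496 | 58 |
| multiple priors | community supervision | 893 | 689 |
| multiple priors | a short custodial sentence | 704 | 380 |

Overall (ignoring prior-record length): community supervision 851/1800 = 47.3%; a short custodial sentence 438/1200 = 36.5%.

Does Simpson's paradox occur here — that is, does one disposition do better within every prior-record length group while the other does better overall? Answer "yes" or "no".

no

Within each prior-record length level (no priors 17.9% vs 11.7%; multiple priors 77.2% vs 54.0%), a short custodial sentence has the lower rate every time. Pooled: 47.3% vs 36.5% — a short custodial sentence has the lower rate overall. They agree.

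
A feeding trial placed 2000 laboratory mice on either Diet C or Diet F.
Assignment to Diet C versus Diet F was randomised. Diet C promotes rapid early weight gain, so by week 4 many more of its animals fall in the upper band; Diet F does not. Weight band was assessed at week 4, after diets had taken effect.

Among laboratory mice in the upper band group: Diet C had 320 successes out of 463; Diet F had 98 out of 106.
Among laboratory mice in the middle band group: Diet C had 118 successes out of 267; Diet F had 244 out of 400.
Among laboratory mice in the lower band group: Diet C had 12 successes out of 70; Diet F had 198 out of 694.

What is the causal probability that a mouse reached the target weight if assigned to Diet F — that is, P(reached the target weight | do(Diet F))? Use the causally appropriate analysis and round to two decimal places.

The stratified and pooled comparisons disagree (Diet F wins within each week-4 weight band; Diet C wins overall), so the answer turns on the causal role of week-4 weight band.
Week-4 weight band here is a post-treatment variable shaped by the diet; conditioning on it would introduce bias rather than remove it. The overall comparison is the causal one.
So P(outcome | do(Diet F)) is just the pooled rate for Diet F: 540/1200 = 0.450.

0.45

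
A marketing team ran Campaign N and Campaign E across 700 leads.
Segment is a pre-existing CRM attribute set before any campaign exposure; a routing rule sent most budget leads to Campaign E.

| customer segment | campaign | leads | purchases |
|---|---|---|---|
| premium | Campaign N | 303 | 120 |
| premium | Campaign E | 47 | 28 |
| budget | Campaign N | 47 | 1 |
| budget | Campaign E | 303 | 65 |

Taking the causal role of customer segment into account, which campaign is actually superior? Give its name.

Campaign E

The customer segment-specific comparison favours Campaign E throughout, but the pooled figures favour Campaign N. The question is whether to condition on customer segment.
Nothing the campaign does changes customer segment; the imbalance is an allocation artefact. With customer segment also predicting the outcome, the pooled figure is confounded, and the within-stratum comparison is the causal one.
Within each level — premium: 39.6% vs 59.6%; budget: 2.1% vs 21.5% — Campaign E is higher every time.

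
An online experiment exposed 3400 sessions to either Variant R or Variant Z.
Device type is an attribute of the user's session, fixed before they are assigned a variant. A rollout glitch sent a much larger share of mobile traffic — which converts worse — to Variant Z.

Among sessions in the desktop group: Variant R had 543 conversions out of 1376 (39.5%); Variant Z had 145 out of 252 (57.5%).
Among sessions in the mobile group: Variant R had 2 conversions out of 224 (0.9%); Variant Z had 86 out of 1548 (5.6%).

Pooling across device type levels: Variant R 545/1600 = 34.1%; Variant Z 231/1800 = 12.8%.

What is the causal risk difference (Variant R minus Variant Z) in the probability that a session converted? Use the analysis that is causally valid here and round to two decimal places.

Nothing the variant does changes device type; the imbalance is an allocation artefact. With device type also predicting the outcome, the pooled figure is confounded, and the within-stratum comparison is the causal one.
Adjusting over the population distribution of device type: 0.479·(0.395−0.575) + 0.521·(0.009−0.056) = -0.111.

-0.11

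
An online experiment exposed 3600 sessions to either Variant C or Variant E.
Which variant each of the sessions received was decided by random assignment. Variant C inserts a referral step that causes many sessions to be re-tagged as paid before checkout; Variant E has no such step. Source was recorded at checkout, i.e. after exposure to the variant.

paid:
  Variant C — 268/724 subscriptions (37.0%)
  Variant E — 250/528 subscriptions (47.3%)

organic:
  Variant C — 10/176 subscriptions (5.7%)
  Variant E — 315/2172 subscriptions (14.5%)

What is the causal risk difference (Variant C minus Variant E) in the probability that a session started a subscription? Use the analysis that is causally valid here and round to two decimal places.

+0.10

Traffic source is downstream of the variant. One should not condition on a consequence of treatment, so the overall rates are the right comparison.
The causal difference is the pooled difference: 0.309 − 0.209 = +0.100.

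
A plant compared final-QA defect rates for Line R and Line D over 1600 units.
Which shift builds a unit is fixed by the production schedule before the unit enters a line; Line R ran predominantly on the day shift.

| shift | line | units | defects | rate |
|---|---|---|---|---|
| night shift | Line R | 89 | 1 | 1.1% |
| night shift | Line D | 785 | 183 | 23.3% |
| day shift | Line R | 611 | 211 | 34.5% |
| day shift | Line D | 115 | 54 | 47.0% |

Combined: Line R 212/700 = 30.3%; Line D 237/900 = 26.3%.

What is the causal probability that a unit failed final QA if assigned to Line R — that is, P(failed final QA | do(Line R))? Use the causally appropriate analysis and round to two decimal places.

0.16

Line R is lower inside every shift stratum but Line D is lower in aggregate. Whether to stratify depends on how shift relates to the line.
Nothing the line does changes shift; the imbalance is an allocation artefact. With shift also predicting the outcome, the pooled figure is confounded, and the within-stratum comparison is the causal one.
Standardising Line R to the population shift mix: 0.546·1/89 + 0.454·211/611 = 0.163.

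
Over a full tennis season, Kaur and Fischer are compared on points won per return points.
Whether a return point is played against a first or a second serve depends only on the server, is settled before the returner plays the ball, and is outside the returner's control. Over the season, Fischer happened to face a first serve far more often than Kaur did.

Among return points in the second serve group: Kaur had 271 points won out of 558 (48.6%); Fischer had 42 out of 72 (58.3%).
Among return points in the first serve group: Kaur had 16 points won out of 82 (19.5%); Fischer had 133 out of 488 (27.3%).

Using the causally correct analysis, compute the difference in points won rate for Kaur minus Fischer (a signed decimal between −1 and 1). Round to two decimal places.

Serve type satisfies the back-door criterion: it is not a descendant of the player, and it blocks the spurious path from player to outcome. Adjusting for it (i.e., using the within-serve type rates) gives the causal effect.
Adjusting over the population distribution of serve type: 0.525·(0.486−0.583) + 0.475·(0.195−0.273) = -0.088.

-0.09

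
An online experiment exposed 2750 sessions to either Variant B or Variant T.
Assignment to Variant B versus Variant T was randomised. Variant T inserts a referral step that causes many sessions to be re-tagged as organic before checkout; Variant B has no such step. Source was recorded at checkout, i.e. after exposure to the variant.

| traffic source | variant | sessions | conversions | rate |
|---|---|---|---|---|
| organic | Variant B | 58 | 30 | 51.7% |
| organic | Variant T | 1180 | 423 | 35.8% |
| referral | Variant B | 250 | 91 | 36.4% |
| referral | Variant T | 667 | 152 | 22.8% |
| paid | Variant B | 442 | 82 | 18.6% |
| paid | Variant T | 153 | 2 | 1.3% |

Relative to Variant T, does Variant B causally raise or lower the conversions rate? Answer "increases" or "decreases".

Traffic source is downstream of the variant. One should not condition on a consequence of treatment, so the overall rates are the right comparison.
Pooled: Variant B 27.1% vs Variant T 28.8%; Variant T is higher overall.

decreases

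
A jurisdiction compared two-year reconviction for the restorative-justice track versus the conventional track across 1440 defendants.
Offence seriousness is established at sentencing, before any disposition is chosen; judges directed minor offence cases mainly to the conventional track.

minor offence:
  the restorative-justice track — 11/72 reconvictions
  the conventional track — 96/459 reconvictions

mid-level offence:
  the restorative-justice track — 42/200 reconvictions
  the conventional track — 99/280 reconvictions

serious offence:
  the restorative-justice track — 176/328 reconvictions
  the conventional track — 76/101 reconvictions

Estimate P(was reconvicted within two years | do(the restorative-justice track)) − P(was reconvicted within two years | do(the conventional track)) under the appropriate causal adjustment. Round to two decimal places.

Here offence seriousness is a common cause — it drives both which disposition a case falls under and the outcome. The crude comparison mixes populations; the stratum-specific rates are the causally relevant ones.
Adjusting over the population distribution of offence seriousness: 0.369·(0.153−0.209) + 0.333·(0.210−0.354) + 0.298·(0.537−0.752) = -0.133.

-0.13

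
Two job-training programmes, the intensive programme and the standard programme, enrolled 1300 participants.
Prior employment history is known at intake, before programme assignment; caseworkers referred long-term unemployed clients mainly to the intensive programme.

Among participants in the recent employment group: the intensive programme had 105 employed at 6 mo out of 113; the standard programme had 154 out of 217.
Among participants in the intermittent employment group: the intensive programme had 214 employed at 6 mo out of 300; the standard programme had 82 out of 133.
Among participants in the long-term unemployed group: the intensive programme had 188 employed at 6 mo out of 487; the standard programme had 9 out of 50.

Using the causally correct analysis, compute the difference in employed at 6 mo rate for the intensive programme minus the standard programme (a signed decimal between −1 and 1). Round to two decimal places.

+0.17

Here prior employment history is a common cause — it drives both which programme a case falls under and the outcome. The crude comparison mixes populations; the stratum-specific rates are the causally relevant ones.
Adjusting over the population distribution of prior employment history: 0.254·(0.929−0.710) + 0.333·(0.713−0.617) + 0.413·(0.386−0.180) = +0.173.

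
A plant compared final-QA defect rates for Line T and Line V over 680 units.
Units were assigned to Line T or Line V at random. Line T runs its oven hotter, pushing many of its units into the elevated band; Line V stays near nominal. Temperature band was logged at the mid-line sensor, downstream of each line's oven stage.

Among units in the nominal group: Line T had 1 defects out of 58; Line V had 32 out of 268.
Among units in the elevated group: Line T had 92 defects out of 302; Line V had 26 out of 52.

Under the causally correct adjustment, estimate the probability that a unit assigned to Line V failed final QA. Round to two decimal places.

In-process temperature band is downstream of the line. One should not condition on a consequence of treatment, so the overall rates are the right comparison.
So P(outcome | do(Line V)) is just the pooled rate for Line V: 58/320 = 0.181.

0.18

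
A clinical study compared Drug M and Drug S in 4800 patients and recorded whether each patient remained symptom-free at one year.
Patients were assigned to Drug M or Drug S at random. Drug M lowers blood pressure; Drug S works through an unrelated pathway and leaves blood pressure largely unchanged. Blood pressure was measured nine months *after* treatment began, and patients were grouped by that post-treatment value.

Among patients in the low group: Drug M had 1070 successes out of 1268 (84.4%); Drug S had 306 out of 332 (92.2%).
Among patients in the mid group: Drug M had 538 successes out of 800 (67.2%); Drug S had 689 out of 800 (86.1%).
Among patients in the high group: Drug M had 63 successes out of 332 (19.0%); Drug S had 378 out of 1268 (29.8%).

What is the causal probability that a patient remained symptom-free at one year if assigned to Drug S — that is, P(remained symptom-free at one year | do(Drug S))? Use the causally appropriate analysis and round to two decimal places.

Blood pressure is recorded after the drug and is itself shifted by it — it sits on the causal path from drug to outcome. Conditioning on a mediator would strip out part of the effect we want; the pooled comparison gives the total causal effect.
So P(outcome | do(Drug S)) is just the pooled rate for Drug S: 1373/2400 = 0.572.

0.57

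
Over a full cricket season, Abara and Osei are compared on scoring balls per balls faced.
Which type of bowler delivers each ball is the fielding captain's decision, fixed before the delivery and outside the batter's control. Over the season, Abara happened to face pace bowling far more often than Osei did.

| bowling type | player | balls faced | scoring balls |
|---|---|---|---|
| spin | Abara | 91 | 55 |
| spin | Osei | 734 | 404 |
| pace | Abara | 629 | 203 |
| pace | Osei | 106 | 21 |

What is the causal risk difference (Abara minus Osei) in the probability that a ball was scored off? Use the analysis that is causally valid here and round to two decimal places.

Bowling type is set before the player has any effect — it is not caused by the player — and it independently drives the outcome. That makes it a confounder, so the causal comparison is within bowling type levels.
Adjusting over the population distribution of bowling type: 0.529·(0.604−0.550) + 0.471·(0.323−0.198) = +0.087.

+0.09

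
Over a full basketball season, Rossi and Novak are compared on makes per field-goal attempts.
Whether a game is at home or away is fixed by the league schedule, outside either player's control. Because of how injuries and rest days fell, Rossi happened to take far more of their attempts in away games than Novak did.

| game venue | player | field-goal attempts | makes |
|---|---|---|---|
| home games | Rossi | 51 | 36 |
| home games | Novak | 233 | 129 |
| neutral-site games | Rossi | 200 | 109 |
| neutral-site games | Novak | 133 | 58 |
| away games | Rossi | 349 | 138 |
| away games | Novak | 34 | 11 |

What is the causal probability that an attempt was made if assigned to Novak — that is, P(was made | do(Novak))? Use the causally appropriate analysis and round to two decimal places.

Since game venue is a pre-existing factor (not a product of the player) and it affects the outcome on its own, it is a confounder. The stratified rates, not the pooled rate, identify the causal effect.
Standardising Novak to the population game venue mix: 0.284·129/233 + 0.333·58/133 + 0.383·11/34 = 0.426.

0.43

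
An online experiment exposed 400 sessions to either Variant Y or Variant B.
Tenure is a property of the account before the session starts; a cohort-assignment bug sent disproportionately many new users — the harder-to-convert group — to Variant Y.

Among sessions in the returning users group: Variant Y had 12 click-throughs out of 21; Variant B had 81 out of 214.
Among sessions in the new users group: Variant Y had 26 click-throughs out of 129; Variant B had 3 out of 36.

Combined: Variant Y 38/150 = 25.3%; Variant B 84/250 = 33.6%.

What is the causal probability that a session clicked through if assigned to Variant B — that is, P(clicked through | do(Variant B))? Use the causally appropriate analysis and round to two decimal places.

0.26

The stratified and pooled comparisons disagree (Variant Y wins within each user tenure; Variant B wins overall), so the answer turns on the causal role of user tenure.
User tenure differs across variants for reasons unrelated to any effect of the variant itself, and it separately predicts the outcome — a classic confounder. We must compare within user tenure levels.
Standardising Variant B to the population user tenure mix: 0.588·81/214 + 0.412·3/36 = 0.257.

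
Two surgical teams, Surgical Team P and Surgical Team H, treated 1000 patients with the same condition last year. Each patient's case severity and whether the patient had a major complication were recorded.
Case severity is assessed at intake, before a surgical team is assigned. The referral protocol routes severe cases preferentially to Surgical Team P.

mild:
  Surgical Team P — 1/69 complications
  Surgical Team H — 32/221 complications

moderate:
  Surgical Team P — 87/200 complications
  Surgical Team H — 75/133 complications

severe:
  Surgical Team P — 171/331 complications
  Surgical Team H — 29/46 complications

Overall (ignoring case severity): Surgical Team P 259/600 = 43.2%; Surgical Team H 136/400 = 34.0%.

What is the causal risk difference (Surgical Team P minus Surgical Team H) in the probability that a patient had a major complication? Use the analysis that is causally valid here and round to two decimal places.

-0.12

Surgical Team P is lower inside every case severity stratum but Surgical Team H is lower in aggregate. Whether to stratify depends on how case severity relates to the surgical team.
Nothing the surgical team does changes case severity; the imbalance is an allocation artefact. With case severity also predicting the outcome, the pooled figure is confounded, and the within-stratum comparison is the causal one.
Adjusting over the population distribution of case severity: 0.290·(0.014−0.145) + 0.333·(0.435−0.564) + 0.377·(0.517−0.630) = -0.124.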